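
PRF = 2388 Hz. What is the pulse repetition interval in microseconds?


PRI = 1/2388 = 0.0004187605 s = 418.8 us

418.8 us


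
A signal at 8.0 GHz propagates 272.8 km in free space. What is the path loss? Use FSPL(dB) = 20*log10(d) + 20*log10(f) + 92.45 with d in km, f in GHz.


20*log10(272.8) = 48.72
20*log10(8.0) = 18.06
FSPL = 159.2 dB

159.2 dB


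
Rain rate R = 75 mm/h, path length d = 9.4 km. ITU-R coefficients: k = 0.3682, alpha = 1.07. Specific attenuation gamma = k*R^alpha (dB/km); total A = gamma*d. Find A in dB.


gamma = 0.3682 * 75^1.07 = 37.359352 dB/km
A = 37.359352 * 9.4 = 351.18 dB

351.18 dB


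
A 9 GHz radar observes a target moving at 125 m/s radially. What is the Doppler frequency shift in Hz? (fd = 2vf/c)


fd = 2 * 125 * 9000000000.0 / 3e8 = 7500.0 Hz

7500.0 Hz


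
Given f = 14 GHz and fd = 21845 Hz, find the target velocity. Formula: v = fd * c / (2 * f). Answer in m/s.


v = 21845 * 3e8 / (2 * 14000000000.0) = 234.1 m/s

234.1 m/s


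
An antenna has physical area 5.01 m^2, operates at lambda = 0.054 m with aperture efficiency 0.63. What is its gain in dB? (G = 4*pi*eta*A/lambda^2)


G_linear = 4*pi*0.63*5.01/0.054^2 = 13601.93
G_dB = 10*log10(13601.93) = 41.3 dB

41.3 dB


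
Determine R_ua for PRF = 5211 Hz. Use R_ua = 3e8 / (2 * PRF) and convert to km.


R_ua = 3e8 / (2 * 5211) = 28785.3 m = 28.8 km

28.8 km


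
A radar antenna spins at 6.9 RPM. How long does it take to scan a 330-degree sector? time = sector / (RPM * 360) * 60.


t = 330 / (6.9 * 360) * 60 = 7.97 s

7.97 s


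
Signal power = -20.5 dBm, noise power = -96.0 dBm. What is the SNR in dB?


SNR = -20.5 - (-96.0) = 75.5 dB

75.5 dB


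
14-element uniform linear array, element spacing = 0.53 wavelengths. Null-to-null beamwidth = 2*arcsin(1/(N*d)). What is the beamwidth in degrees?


1/(N*d) = 1/(14*0.53) = 0.134771
BW = 2*arcsin(0.134771) = 15.5 degrees

15.5 degrees


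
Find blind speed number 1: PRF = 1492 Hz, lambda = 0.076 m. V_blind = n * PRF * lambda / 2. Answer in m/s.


V_blind = 1 * 1492 * 0.076 / 2 = 56.7 m/s

56.7 m/s


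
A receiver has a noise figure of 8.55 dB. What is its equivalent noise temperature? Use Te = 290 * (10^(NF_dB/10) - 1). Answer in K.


NF_lin = 10^(8.55/10) = 7.161434
Te = 290 * (7.161434 - 1) = 1786.8 K

1786.8 K


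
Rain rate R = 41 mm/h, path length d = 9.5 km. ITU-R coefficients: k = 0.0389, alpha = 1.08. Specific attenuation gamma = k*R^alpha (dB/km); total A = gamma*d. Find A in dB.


gamma = 0.0389 * 41^1.08 = 2.146625 dB/km
A = 2.146625 * 9.5 = 20.39 dB

20.39 dB


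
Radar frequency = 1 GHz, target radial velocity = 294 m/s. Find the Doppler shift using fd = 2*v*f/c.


fd = 2 * 294 * 1000000000.0 / 3e8 = 1960.0 Hz

1960.0 Hz


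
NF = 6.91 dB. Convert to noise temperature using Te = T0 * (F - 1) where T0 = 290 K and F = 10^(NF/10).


NF_lin = 10^(6.91/10) = 4.909079
Te = 290 * (4.909079 - 1) = 1133.6 K

1133.6 K


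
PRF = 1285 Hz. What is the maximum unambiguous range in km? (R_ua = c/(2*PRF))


R_ua = 3e8 / (2 * 1285) = 116731.5 m = 116.7 km

116.7 km


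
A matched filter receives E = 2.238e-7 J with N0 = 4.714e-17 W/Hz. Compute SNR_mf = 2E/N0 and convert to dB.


SNR_lin = 2 * 2.238e-7 / 4.714e-17 = 9.495e9
SNR_dB = 10*log10(9.495e9) = 99.8 dB

99.8 dB


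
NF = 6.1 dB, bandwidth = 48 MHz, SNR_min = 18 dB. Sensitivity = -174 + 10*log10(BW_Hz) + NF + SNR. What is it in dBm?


10*log10(48000000.0) = 76.81
S = -174 + 76.81 + 6.1 + 18 = -73.1 dBm

-73.1 dBm


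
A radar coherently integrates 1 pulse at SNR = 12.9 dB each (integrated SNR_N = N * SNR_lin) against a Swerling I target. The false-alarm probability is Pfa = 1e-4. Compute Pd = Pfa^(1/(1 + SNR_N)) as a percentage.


SNR_lin = 10^(12.9/10) = 19.49845
SNR_N = 1 * 19.49845 = 19.49845
1/(1 + SNR_N) = 1/20.49845 = 0.0487842
Pd = (1e-4)^0.0487842 = 0.63806
Pd = 63.8%

63.8%


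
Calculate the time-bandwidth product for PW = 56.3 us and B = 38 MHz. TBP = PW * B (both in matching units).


TBP = 56.3 * 38 = 2139.4

2139.4


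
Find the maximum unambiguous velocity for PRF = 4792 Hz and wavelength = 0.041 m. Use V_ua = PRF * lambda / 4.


V_ua = 4792 * 0.041 / 4 = 49.1 m/s

49.1 m/s


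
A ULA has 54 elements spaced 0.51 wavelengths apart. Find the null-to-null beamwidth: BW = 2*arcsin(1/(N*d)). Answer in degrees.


1/(N*d) = 1/(54*0.51) = 0.036311
BW = 2*arcsin(0.036311) = 4.2 degrees

4.2 degrees


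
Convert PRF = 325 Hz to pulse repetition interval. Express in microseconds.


PRI = 1/325 = 0.0030769231 s = 3076.9 us

3076.9 us


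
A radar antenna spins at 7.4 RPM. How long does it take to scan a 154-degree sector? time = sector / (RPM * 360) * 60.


t = 154 / (7.4 * 360) * 60 = 3.47 s

3.47 s


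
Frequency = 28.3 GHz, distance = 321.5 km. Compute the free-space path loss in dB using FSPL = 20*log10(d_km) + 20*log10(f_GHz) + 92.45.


20*log10(321.5) = 50.14
20*log10(28.3) = 29.04
FSPL = 171.6 dB

171.6 dB


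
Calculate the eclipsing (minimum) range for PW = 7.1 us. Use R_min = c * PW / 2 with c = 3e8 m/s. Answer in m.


R_min = 3e8 * 7.1e-6 / 2 = 1065.0 m

1065.0 m


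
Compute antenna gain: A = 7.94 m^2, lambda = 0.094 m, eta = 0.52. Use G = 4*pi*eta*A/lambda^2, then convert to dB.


G_linear = 4*pi*0.52*7.94/0.094^2 = 5871.89
G_dB = 10*log10(5871.89) = 37.7 dB

37.7 dB


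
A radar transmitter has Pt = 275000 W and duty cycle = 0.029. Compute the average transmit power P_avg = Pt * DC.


P_avg = 275000 * 0.029 = 7975.0 W

7975.0 W


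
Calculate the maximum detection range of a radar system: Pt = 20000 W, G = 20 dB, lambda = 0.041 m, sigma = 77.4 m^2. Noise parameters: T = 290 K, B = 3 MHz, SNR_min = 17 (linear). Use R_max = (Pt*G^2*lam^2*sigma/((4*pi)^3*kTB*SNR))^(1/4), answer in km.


G_lin = 10^(20/10) = 100.0
R^4 = 20000 * 100.0^2 * 0.041^2 * 77.4 / ((4*pi)^3 * 1.38e-23 * 290 * 3000000.0 * 17)
R^4 = 6.42483e16 m^4
R_max = (6.42483e16)^(1/4) = 15920.8 m = 15.9 km

15.9 km


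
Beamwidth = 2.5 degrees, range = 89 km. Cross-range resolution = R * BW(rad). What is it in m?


BW_rad = 0.043633231
CR = 89000 * 0.043633231 = 3883.4 m

3883.4 m


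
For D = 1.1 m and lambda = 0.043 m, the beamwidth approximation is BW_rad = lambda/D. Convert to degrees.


BW_rad = 0.043 / 1.1 = 0.039091
BW_deg = 2.24 degrees

2.24 degrees


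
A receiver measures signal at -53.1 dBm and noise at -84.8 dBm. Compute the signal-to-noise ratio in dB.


SNR = -53.1 - (-84.8) = 31.7 dB

31.7 dB


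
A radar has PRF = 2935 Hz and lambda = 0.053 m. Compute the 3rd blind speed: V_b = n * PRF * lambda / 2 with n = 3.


V_blind = 3 * 2935 * 0.053 / 2 = 233.3 m/s

233.3 m/s


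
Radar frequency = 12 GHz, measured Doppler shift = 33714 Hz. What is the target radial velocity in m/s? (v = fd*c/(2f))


v = 33714 * 3e8 / (2 * 12000000000.0) = 421.4 m/s

421.4 m/s


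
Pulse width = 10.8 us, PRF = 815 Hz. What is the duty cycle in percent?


DC = 10.8e-6 * 815 * 100 = 0.88%

0.88%


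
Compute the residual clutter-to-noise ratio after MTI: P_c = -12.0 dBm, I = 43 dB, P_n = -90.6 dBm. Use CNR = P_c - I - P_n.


CNR = -12.0 - 43 - (-90.6) = 35.6 dB

35.6 dB


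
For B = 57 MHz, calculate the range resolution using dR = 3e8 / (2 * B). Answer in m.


dR = 3e8 / (2 * 57000000.0) = 2.63 m

2.63 m


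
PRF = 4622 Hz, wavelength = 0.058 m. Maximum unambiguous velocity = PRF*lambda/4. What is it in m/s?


V_ua = 4622 * 0.058 / 4 = 67.0 m/s

67.0 m/s


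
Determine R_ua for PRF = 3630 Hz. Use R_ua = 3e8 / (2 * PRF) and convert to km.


R_ua = 3e8 / (2 * 3630) = 41322.3 m = 41.3 km

41.3 km


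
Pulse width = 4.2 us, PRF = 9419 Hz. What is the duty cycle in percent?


DC = 4.2e-6 * 9419 * 100 = 3.96%

3.96%


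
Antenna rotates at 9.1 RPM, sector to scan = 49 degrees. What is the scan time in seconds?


t = 49 / (9.1 * 360) * 60 = 0.9 s

0.9 s


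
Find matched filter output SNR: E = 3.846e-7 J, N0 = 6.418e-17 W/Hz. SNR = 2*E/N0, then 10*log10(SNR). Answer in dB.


SNR_lin = 2 * 3.846e-7 / 6.418e-17 = 1.199e10
SNR_dB = 10*log10(1.199e10) = 100.8 dB

100.8 dB


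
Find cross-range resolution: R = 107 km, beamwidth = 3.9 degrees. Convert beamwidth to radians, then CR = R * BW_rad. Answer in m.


BW_rad = 0.068067841
CR = 107000 * 0.068067841 = 7283.3 m

7283.3 m


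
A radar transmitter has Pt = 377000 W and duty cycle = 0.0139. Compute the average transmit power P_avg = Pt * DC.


P_avg = 377000 * 0.0139 = 5240.3 W

5240.3 W


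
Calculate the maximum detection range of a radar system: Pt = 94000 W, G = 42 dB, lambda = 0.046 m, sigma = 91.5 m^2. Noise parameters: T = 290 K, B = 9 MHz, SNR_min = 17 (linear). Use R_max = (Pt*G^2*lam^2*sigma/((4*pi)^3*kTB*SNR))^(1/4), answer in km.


G_lin = 10^(42/10) = 15848.931925
R^4 = 94000 * 15848.931925^2 * 0.046^2 * 91.5 / ((4*pi)^3 * 1.38e-23 * 290 * 9000000.0 * 17)
R^4 = 3.76241e21 m^4
R_max = (3.76241e21)^(1/4) = 247666.1 m = 247.7 km

247.7 km


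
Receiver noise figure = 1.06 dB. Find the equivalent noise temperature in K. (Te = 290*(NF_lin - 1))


NF_lin = 10^(1.06/10) = 1.276439
Te = 290 * (1.276439 - 1) = 80.2 K

80.2 K


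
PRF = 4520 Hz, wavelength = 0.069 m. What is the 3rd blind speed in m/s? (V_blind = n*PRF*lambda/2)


V_blind = 3 * 4520 * 0.069 / 2 = 467.8 m/s

467.8 m/s


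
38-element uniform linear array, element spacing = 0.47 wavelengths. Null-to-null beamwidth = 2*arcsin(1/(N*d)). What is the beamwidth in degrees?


1/(N*d) = 1/(38*0.47) = 0.055991
BW = 2*arcsin(0.055991) = 6.4 degrees

6.4 degrees


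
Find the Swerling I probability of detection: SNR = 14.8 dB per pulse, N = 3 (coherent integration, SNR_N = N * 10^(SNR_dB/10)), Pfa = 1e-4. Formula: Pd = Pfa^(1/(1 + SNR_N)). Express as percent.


SNR_lin = 10^(14.8/10) = 30.19952
SNR_N = 3 * 30.19952 = 90.59856
1/(1 + SNR_N) = 1/91.59856 = 0.0109172
Pd = (1e-4)^0.0109172 = 0.90434
Pd = 90.4%

90.4%


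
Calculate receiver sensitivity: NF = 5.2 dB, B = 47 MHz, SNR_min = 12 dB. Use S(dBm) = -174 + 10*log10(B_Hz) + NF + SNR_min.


10*log10(47000000.0) = 76.72
S = -174 + 76.72 + 5.2 + 12 = -80.1 dBm

-80.1 dBm


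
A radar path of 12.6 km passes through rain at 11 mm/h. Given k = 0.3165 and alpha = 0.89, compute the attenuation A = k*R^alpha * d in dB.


gamma = 0.3165 * 11^0.89 = 2.674319 dB/km
A = 2.674319 * 12.6 = 33.7 dB

33.7 dB


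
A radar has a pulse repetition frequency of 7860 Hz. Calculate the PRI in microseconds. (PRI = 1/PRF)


PRI = 1/7860 = 0.0001272265 s = 127.2 us

127.2 us


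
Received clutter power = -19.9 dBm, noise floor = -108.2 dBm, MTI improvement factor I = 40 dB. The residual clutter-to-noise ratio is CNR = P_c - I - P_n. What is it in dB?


CNR = -19.9 - 40 - (-108.2) = 48.3 dB

48.3 dB


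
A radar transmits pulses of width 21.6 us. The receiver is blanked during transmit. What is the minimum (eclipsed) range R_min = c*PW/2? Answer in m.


R_min = 3e8 * 21.6e-6 / 2 = 3240.0 m

3240.0 m


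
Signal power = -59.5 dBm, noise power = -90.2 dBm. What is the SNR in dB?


SNR = -59.5 - (-90.2) = 30.7 dB

30.7 dB


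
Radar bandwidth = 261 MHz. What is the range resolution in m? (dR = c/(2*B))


dR = 3e8 / (2 * 261000000.0) = 0.57 m

0.57 m


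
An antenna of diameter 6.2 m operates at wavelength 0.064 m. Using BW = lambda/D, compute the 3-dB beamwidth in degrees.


BW_rad = 0.064 / 6.2 = 0.010323
BW_deg = 0.59 degrees

0.59 degrees


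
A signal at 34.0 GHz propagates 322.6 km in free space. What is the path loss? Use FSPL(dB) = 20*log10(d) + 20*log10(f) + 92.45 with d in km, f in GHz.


20*log10(322.6) = 50.17
20*log10(34.0) = 30.63
FSPL = 173.3 dB

173.3 dB


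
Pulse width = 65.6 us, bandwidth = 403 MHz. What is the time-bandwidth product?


TBP = 65.6 * 403 = 26436.8

26436.8


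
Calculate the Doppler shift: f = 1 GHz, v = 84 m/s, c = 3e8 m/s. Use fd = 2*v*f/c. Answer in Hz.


fd = 2 * 84 * 1000000000.0 / 3e8 = 560.0 Hz

560.0 Hz


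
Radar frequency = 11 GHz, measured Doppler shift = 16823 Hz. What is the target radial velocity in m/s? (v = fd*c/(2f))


v = 16823 * 3e8 / (2 * 11000000000.0) = 229.4 m/s

229.4 m/s


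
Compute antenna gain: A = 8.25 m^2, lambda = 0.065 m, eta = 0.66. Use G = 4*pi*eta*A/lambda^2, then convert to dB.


G_linear = 4*pi*0.66*8.25/0.065^2 = 16195.0
G_dB = 10*log10(16195.0) = 42.1 dB

42.1 dB


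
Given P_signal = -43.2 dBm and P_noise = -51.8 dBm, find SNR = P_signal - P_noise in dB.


SNR = -43.2 - (-51.8) = 8.6 dB

8.6 dB


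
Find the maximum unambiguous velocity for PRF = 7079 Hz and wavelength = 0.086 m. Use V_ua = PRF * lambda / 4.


V_ua = 7079 * 0.086 / 4 = 152.2 m/s

152.2 m/s


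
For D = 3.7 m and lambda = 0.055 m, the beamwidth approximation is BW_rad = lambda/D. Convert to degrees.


BW_rad = 0.055 / 3.7 = 0.014865
BW_deg = 0.85 degrees

0.85 degrees


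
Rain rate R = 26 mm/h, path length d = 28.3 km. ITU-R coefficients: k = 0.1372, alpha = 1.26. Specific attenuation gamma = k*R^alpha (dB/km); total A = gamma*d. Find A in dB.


gamma = 0.1372 * 26^1.26 = 8.321862 dB/km
A = 8.321862 * 28.3 = 235.51 dB

235.51 dB


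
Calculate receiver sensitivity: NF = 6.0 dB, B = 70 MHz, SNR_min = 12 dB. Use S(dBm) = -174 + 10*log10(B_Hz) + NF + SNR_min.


10*log10(70000000.0) = 78.45
S = -174 + 78.45 + 6.0 + 12 = -77.5 dBm

-77.5 dBm


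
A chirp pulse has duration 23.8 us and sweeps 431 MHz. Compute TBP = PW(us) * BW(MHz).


TBP = 23.8 * 431 = 10257.8

10257.8


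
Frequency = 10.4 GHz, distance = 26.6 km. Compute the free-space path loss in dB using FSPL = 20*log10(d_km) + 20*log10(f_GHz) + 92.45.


20*log10(26.6) = 28.5
20*log10(10.4) = 20.34
FSPL = 141.3 dB

141.3 dB


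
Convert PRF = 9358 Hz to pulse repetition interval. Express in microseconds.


PRI = 1/9358 = 0.0001068604 s = 106.9 us

106.9 us


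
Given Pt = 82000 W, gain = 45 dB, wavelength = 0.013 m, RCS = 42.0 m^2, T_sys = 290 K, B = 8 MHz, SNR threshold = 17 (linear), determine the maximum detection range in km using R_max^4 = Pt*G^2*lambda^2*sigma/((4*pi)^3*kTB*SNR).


G_lin = 10^(45/10) = 31622.776602
R^4 = 82000 * 31622.776602^2 * 0.013^2 * 42.0 / ((4*pi)^3 * 1.38e-23 * 290 * 8000000.0 * 17)
R^4 = 5.38895e20 m^4
R_max = (5.38895e20)^(1/4) = 152361.8 m = 152.4 km

152.4 km


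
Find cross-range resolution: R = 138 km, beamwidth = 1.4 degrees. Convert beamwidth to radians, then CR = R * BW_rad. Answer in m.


BW_rad = 0.02443461
CR = 138000 * 0.02443461 = 3372.0 m

3372.0 m


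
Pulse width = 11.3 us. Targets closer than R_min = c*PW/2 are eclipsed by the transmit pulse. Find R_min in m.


R_min = 3e8 * 11.3e-6 / 2 = 1695.0 m

1695.0 m


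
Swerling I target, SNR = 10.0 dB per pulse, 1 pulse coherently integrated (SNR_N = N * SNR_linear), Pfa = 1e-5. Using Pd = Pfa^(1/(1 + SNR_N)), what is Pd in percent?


SNR_lin = 10^(10.0/10) = 10.0
SNR_N = 1 * 10.0 = 10.0
1/(1 + SNR_N) = 1/11.0 = 0.0909091
Pd = (1e-5)^0.0909091 = 0.35112
Pd = 35.1%

35.1%


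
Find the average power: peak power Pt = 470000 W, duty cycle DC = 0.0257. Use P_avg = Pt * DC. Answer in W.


P_avg = 470000 * 0.0257 = 12079.0 W

12079.0 W


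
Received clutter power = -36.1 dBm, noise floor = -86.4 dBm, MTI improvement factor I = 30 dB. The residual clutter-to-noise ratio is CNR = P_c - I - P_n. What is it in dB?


CNR = -36.1 - 30 - (-86.4) = 20.3 dB

20.3 dB


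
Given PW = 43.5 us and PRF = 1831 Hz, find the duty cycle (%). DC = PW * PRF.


DC = 43.5e-6 * 1831 * 100 = 7.96%

7.96%


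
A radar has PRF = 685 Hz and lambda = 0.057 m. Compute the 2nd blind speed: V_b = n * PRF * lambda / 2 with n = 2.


V_blind = 2 * 685 * 0.057 / 2 = 39.0 m/s

39.0 m/s


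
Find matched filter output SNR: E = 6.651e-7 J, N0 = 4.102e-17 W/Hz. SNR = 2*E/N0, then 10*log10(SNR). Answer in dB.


SNR_lin = 2 * 6.651e-7 / 4.102e-17 = 3.243e10
SNR_dB = 10*log10(3.243e10) = 105.1 dB

105.1 dB


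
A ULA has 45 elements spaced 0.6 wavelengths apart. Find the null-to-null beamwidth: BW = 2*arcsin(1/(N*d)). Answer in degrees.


1/(N*d) = 1/(45*0.6) = 0.037037
BW = 2*arcsin(0.037037) = 4.2 degrees

4.2 degrees


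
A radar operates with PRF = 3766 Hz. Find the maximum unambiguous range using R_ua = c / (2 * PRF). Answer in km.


R_ua = 3e8 / (2 * 3766) = 39830.1 m = 39.8 km

39.8 km


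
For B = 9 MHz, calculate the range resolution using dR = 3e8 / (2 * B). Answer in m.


dR = 3e8 / (2 * 9000000.0) = 16.67 m

16.67 m


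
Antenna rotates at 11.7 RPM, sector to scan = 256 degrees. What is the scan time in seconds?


t = 256 / (11.7 * 360) * 60 = 3.65 s

3.65 s


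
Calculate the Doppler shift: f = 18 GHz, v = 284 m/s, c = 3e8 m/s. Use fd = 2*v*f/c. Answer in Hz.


fd = 2 * 284 * 18000000000.0 / 3e8 = 34080.0 Hz

34080.0 Hz


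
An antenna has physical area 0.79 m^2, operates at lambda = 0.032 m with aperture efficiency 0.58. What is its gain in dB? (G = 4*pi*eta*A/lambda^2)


G_linear = 4*pi*0.58*0.79/0.032^2 = 5622.96
G_dB = 10*log10(5622.96) = 37.5 dB

37.5 dB


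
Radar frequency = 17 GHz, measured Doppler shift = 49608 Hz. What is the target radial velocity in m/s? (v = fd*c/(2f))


v = 49608 * 3e8 / (2 * 17000000000.0) = 437.7 m/s

437.7 m/s


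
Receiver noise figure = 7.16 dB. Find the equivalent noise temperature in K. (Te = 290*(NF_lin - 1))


NF_lin = 10^(7.16/10) = 5.19996
Te = 290 * (5.19996 - 1) = 1218.0 K

1218.0 K


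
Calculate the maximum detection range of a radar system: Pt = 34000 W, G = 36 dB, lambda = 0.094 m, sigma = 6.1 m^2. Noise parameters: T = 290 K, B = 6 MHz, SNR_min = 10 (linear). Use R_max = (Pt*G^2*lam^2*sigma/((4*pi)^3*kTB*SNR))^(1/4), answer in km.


G_lin = 10^(36/10) = 3981.071706
R^4 = 34000 * 3981.071706^2 * 0.094^2 * 6.1 / ((4*pi)^3 * 1.38e-23 * 290 * 6000000.0 * 10)
R^4 = 6.09546e19 m^4
R_max = (6.09546e19)^(1/4) = 88359.2 m = 88.4 km

88.4 km


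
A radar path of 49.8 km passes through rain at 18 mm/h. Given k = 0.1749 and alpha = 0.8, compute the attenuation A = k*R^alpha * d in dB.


gamma = 0.1749 * 18^0.8 = 1.76607 dB/km
A = 1.76607 * 49.8 = 87.95 dB

87.95 dB


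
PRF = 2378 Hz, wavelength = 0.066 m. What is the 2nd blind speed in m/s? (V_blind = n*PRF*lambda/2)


V_blind = 2 * 2378 * 0.066 / 2 = 156.9 m/s

156.9 m/s


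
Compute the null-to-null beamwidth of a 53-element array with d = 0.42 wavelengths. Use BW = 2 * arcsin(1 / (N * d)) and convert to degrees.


1/(N*d) = 1/(53*0.42) = 0.044924
BW = 2*arcsin(0.044924) = 5.1 degrees

5.1 degrees


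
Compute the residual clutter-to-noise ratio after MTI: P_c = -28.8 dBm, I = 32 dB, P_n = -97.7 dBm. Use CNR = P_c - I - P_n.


CNR = -28.8 - 32 - (-97.7) = 36.9 dB

36.9 dB


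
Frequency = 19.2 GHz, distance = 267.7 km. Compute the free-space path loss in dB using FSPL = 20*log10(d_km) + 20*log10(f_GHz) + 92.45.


20*log10(267.7) = 48.55
20*log10(19.2) = 25.67
FSPL = 166.7 dB

166.7 dB


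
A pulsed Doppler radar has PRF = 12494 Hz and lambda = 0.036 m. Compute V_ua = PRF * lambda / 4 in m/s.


V_ua = 12494 * 0.036 / 4 = 112.4 m/s

112.4 m/s


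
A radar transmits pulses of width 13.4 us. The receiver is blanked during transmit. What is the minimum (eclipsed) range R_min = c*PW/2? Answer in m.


R_min = 3e8 * 13.4e-6 / 2 = 2010.0 m

2010.0 m


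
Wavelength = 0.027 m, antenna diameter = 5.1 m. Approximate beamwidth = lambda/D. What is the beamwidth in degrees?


BW_rad = 0.027 / 5.1 = 0.005294
BW_deg = 0.3 degrees

0.3 degrees


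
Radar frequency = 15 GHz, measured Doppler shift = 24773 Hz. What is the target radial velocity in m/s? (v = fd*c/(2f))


v = 24773 * 3e8 / (2 * 15000000000.0) = 247.7 m/s

247.7 m/s


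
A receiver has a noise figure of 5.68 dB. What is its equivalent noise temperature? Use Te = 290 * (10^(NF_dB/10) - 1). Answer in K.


NF_lin = 10^(5.68/10) = 3.698282
Te = 290 * (3.698282 - 1) = 782.5 K

782.5 K


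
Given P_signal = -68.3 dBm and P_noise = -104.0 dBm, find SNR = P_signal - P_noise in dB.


SNR = -68.3 - (-104.0) = 35.7 dB

35.7 dB


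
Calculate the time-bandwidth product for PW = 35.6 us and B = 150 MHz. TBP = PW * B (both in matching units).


TBP = 35.6 * 150 = 5340.0

5340.0


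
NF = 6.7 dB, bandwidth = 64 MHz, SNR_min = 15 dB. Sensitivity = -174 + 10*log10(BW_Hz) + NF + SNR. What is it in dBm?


10*log10(64000000.0) = 78.06
S = -174 + 78.06 + 6.7 + 15 = -74.2 dBm

-74.2 dBm


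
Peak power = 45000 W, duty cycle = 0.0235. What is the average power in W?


P_avg = 45000 * 0.0235 = 1057.5 W

1057.5 W


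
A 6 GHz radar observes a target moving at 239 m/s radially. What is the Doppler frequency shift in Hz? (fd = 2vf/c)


fd = 2 * 239 * 6000000000.0 / 3e8 = 9560.0 Hz

9560.0 Hz


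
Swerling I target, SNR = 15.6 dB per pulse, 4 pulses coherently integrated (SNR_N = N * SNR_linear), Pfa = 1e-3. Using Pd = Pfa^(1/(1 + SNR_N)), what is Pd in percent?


SNR_lin = 10^(15.6/10) = 36.30781
SNR_N = 4 * 36.30781 = 145.23124
1/(1 + SNR_N) = 1/146.23124 = 0.0068385
Pd = (1e-3)^0.0068385 = 0.95386
Pd = 95.4%

95.4%


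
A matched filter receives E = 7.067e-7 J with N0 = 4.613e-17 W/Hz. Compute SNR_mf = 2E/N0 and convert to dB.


SNR_lin = 2 * 7.067e-7 / 4.613e-17 = 3.064e10
SNR_dB = 10*log10(3.064e10) = 104.9 dB

104.9 dB


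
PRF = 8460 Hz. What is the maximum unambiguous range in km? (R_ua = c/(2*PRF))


R_ua = 3e8 / (2 * 8460) = 17730.5 m = 17.7 km

17.7 km


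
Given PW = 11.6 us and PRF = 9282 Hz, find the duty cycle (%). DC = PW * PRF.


DC = 11.6e-6 * 9282 * 100 = 10.77%

10.77%


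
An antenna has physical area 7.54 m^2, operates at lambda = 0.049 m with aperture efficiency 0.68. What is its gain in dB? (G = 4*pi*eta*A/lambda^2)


G_linear = 4*pi*0.68*7.54/0.049^2 = 26834.78
G_dB = 10*log10(26834.78) = 44.3 dB

44.3 dB


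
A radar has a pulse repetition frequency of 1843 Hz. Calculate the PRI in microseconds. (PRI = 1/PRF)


PRI = 1/1843 = 0.0005425936 s = 542.6 us

542.6 us


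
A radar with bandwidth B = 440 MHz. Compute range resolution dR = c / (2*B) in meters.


dR = 3e8 / (2 * 440000000.0) = 0.34 m

0.34 m


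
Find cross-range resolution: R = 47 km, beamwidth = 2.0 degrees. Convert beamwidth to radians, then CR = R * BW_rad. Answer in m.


BW_rad = 0.034906585
CR = 47000 * 0.034906585 = 1640.6 m

1640.6 m


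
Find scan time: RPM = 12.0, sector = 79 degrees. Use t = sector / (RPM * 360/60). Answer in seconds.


t = 79 / (12.0 * 360) * 60 = 1.1 s

1.1 s


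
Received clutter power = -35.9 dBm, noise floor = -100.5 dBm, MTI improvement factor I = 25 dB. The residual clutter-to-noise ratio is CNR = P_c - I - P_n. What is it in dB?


CNR = -35.9 - 25 - (-100.5) = 39.6 dB

39.6 dB


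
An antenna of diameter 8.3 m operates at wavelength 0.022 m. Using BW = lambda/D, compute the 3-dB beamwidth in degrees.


BW_rad = 0.022 / 8.3 = 0.002651
BW_deg = 0.15 degrees

0.15 degrees


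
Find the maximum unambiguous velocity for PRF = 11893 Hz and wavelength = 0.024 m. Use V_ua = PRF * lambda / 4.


V_ua = 11893 * 0.024 / 4 = 71.4 m/s

71.4 m/s


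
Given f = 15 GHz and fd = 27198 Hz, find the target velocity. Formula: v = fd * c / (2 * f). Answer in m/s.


v = 27198 * 3e8 / (2 * 15000000000.0) = 272.0 m/s

272.0 m/s


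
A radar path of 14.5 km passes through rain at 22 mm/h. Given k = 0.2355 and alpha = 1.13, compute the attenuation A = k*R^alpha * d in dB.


gamma = 0.2355 * 22^1.13 = 7.743344 dB/km
A = 7.743344 * 14.5 = 112.28 dB

112.28 dB


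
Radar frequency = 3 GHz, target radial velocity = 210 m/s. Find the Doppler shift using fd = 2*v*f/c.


fd = 2 * 210 * 3000000000.0 / 3e8 = 4200.0 Hz

4200.0 Hz


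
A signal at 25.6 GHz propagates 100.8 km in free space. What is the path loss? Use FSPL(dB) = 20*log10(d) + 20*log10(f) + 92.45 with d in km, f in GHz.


20*log10(100.8) = 40.07
20*log10(25.6) = 28.16
FSPL = 160.7 dB

160.7 dB


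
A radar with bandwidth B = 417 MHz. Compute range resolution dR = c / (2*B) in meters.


dR = 3e8 / (2 * 417000000.0) = 0.36 m

0.36 m


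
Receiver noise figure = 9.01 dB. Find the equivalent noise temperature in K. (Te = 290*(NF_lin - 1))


NF_lin = 10^(9.01/10) = 7.961594
Te = 290 * (7.961594 - 1) = 2018.9 K

2018.9 K


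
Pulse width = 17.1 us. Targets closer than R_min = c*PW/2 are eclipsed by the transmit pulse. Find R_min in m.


R_min = 3e8 * 17.1e-6 / 2 = 2565.0 m

2565.0 m


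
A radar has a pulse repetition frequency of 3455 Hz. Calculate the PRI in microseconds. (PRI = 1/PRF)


PRI = 1/3455 = 0.0002894356 s = 289.4 us

289.4 us


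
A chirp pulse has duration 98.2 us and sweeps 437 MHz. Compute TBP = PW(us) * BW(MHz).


TBP = 98.2 * 437 = 42913.4

42913.4


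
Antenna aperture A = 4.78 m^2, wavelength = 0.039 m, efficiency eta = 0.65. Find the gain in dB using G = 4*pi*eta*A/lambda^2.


G_linear = 4*pi*0.65*4.78/0.039^2 = 25669.77
G_dB = 10*log10(25669.77) = 44.1 dB

44.1 dB


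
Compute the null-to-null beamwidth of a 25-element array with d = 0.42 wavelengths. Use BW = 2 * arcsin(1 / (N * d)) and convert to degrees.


1/(N*d) = 1/(25*0.42) = 0.095238
BW = 2*arcsin(0.095238) = 10.9 degrees

10.9 degrees


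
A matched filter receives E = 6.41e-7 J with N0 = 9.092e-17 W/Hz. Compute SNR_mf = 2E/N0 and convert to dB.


SNR_lin = 2 * 6.41e-7 / 9.092e-17 = 1.41e10
SNR_dB = 10*log10(1.41e10) = 101.5 dB

101.5 dB


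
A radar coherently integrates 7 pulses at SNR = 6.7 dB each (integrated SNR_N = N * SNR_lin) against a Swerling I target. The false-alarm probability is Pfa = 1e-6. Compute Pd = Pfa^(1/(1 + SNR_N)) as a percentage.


SNR_lin = 10^(6.7/10) = 4.67735
SNR_N = 7 * 4.67735 = 32.74145
1/(1 + SNR_N) = 1/33.74145 = 0.0296371
Pd = (1e-6)^0.0296371 = 0.66401
Pd = 66.4%

66.4%


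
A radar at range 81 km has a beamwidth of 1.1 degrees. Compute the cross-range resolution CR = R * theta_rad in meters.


BW_rad = 0.019198622
CR = 81000 * 0.019198622 = 1555.1 m

1555.1 m


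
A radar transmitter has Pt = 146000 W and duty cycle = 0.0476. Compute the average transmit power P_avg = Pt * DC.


P_avg = 146000 * 0.0476 = 6949.6 W

6949.6 W


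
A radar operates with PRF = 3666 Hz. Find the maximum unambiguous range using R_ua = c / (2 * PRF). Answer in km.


R_ua = 3e8 / (2 * 3666) = 40916.5 m = 40.9 km

40.9 km


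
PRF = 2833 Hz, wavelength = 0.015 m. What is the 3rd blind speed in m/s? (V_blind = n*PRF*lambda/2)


V_blind = 3 * 2833 * 0.015 / 2 = 63.7 m/s

63.7 m/s


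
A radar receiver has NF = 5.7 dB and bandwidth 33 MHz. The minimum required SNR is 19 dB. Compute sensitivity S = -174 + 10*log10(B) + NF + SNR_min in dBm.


10*log10(33000000.0) = 75.19
S = -174 + 75.19 + 5.7 + 19 = -74.1 dBm

-74.1 dBm


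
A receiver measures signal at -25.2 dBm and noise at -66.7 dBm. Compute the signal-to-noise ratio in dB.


SNR = -25.2 - (-66.7) = 41.5 dB

41.5 dB


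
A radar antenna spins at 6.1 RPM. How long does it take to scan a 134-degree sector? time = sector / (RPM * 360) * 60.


t = 134 / (6.1 * 360) * 60 = 3.66 s

3.66 s


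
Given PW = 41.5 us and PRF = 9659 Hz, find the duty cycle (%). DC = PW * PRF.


DC = 41.5e-6 * 9659 * 100 = 40.08%

40.08%


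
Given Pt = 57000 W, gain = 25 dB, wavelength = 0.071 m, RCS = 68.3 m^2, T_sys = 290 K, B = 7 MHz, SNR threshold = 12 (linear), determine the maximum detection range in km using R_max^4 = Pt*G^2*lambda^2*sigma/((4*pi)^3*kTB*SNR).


G_lin = 10^(25/10) = 316.227766
R^4 = 57000 * 316.227766^2 * 0.071^2 * 68.3 / ((4*pi)^3 * 1.38e-23 * 290 * 7000000.0 * 12)
R^4 = 2.94189e18 m^4
R_max = (2.94189e18)^(1/4) = 41414.9 m = 41.4 km

41.4 km


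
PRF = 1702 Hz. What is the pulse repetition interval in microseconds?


PRI = 1/1702 = 0.0005875441 s = 587.5 us

587.5 us


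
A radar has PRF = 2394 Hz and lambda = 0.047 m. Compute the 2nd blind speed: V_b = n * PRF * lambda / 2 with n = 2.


V_blind = 2 * 2394 * 0.047 / 2 = 112.5 m/s

112.5 m/s


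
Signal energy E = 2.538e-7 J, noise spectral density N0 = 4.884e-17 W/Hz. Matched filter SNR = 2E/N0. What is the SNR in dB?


SNR_lin = 2 * 2.538e-7 / 4.884e-17 = 1.039e10
SNR_dB = 10*log10(1.039e10) = 100.2 dB

100.2 dB


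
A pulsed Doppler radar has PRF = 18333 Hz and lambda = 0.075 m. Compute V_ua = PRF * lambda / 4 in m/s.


V_ua = 18333 * 0.075 / 4 = 343.7 m/s

343.7 m/s


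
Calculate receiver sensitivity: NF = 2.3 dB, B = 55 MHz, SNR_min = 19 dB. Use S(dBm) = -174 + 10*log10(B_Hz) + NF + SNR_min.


10*log10(55000000.0) = 77.4
S = -174 + 77.4 + 2.3 + 19 = -75.3 dBm

-75.3 dBm


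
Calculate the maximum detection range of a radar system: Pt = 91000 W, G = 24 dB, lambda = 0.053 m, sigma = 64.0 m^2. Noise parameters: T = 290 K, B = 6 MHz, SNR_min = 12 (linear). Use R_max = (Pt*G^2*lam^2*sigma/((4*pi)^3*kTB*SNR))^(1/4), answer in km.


G_lin = 10^(24/10) = 251.188643
R^4 = 91000 * 251.188643^2 * 0.053^2 * 64.0 / ((4*pi)^3 * 1.38e-23 * 290 * 6000000.0 * 12)
R^4 = 1.80524e18 m^4
R_max = (1.80524e18)^(1/4) = 36655.0 m = 36.7 km

36.7 km


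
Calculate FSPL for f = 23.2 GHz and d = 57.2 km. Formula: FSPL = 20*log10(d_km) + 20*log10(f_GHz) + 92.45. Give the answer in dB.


20*log10(57.2) = 35.15
20*log10(23.2) = 27.31
FSPL = 154.9 dB

154.9 dB


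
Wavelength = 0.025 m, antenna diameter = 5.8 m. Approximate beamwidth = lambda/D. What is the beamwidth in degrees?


BW_rad = 0.025 / 5.8 = 0.00431
BW_deg = 0.25 degrees

0.25 degrees


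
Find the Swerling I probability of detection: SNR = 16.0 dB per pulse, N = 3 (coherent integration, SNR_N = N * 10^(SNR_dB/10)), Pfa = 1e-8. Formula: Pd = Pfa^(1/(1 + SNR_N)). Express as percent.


SNR_lin = 10^(16.0/10) = 39.81072
SNR_N = 3 * 39.81072 = 119.43216
1/(1 + SNR_N) = 1/120.43216 = 0.0083034
Pd = (1e-8)^0.0083034 = 0.85817
Pd = 85.8%

85.8%


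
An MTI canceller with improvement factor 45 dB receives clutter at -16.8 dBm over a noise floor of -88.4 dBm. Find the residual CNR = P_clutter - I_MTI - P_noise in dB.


CNR = -16.8 - 45 - (-88.4) = 26.6 dB

26.6 dB


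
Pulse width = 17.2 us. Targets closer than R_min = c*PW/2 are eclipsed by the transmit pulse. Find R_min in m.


R_min = 3e8 * 17.2e-6 / 2 = 2580.0 m

2580.0 m


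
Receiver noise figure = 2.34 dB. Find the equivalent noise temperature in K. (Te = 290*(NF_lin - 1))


NF_lin = 10^(2.34/10) = 1.713957
Te = 290 * (1.713957 - 1) = 207.0 K

207.0 K


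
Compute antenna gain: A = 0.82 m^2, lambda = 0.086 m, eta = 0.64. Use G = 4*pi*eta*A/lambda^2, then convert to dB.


G_linear = 4*pi*0.64*0.82/0.086^2 = 891.68
G_dB = 10*log10(891.68) = 29.5 dB

29.5 dB


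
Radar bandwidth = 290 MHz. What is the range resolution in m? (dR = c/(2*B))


dR = 3e8 / (2 * 290000000.0) = 0.52 m

0.52 m


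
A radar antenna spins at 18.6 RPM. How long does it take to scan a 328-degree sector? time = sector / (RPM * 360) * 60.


t = 328 / (18.6 * 360) * 60 = 2.94 s

2.94 s


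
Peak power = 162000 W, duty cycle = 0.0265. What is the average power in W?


P_avg = 162000 * 0.0265 = 4293.0 W

4293.0 W


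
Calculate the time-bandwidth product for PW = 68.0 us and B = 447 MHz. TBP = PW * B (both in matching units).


TBP = 68.0 * 447 = 30396.0

30396.0


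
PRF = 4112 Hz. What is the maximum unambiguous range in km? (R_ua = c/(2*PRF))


R_ua = 3e8 / (2 * 4112) = 36478.6 m = 36.5 km

36.5 km


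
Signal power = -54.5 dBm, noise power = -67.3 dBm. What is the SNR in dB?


SNR = -54.5 - (-67.3) = 12.8 dB

12.8 dB


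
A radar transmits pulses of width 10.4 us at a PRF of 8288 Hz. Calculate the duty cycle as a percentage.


DC = 10.4e-6 * 8288 * 100 = 8.62%

8.62%


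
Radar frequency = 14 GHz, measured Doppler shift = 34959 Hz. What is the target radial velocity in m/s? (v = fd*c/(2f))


v = 34959 * 3e8 / (2 * 14000000000.0) = 374.6 m/s

374.6 m/s


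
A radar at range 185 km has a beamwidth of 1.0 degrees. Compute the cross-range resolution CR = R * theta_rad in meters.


BW_rad = 0.017453293
CR = 185000 * 0.017453293 = 3228.9 m

3228.9 m


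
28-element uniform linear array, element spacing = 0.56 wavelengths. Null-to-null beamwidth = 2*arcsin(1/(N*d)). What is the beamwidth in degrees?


1/(N*d) = 1/(28*0.56) = 0.063776
BW = 2*arcsin(0.063776) = 7.3 degrees

7.3 degrees


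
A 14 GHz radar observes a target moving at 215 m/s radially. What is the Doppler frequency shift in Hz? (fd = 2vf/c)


fd = 2 * 215 * 14000000000.0 / 3e8 = 20066.7 Hz

20066.7 Hz


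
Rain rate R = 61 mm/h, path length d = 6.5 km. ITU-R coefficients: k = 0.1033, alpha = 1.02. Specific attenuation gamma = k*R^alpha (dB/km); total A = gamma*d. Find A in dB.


gamma = 0.1033 * 61^1.02 = 6.84127 dB/km
A = 6.84127 * 6.5 = 44.47 dB

44.47 dB


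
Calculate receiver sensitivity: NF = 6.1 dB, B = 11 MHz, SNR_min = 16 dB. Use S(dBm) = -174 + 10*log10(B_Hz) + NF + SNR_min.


10*log10(11000000.0) = 70.41
S = -174 + 70.41 + 6.1 + 16 = -81.5 dBm

-81.5 dBm


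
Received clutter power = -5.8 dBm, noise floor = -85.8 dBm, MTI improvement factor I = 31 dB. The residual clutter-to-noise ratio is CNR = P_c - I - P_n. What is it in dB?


CNR = -5.8 - 31 - (-85.8) = 49.0 dB

49.0 dB


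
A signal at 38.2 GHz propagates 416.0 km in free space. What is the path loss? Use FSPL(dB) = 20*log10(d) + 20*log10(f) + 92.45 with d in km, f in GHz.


20*log10(416.0) = 52.38
20*log10(38.2) = 31.64
FSPL = 176.5 dB

176.5 dB


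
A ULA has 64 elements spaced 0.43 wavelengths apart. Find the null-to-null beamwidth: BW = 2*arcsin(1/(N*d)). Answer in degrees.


1/(N*d) = 1/(64*0.43) = 0.036337
BW = 2*arcsin(0.036337) = 4.2 degrees

4.2 degrees


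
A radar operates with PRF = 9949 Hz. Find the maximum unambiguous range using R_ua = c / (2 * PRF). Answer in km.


R_ua = 3e8 / (2 * 9949) = 15076.9 m = 15.1 km

15.1 km


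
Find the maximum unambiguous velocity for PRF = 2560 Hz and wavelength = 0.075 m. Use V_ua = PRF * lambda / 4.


V_ua = 2560 * 0.075 / 4 = 48.0 m/s

48.0 m/s


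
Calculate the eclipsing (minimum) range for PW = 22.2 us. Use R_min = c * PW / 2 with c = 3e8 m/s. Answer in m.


R_min = 3e8 * 22.2e-6 / 2 = 3330.0 m

3330.0 m


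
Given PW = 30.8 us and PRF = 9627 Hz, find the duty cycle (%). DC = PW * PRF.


DC = 30.8e-6 * 9627 * 100 = 29.65%

29.65%


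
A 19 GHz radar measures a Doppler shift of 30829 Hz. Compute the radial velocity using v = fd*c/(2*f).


v = 30829 * 3e8 / (2 * 19000000000.0) = 243.4 m/s

243.4 m/s


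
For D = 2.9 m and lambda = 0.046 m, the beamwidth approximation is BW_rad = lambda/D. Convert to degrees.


BW_rad = 0.046 / 2.9 = 0.015862
BW_deg = 0.91 degrees

0.91 degrees


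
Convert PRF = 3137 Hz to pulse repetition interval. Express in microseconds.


PRI = 1/3137 = 0.0003187759 s = 318.8 us

318.8 us


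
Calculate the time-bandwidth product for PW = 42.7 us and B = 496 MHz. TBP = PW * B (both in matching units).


TBP = 42.7 * 496 = 21179.2

21179.2


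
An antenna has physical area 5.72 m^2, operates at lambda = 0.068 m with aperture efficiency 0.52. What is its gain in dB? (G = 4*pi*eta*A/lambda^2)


G_linear = 4*pi*0.52*5.72/0.068^2 = 8083.35
G_dB = 10*log10(8083.35) = 39.1 dB

39.1 dB


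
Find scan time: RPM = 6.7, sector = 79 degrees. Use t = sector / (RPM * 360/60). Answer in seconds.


t = 79 / (6.7 * 360) * 60 = 1.97 s

1.97 s


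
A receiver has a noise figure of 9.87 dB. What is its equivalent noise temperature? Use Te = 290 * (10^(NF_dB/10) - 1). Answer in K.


NF_lin = 10^(9.87/10) = 9.7051
Te = 290 * (9.7051 - 1) = 2524.5 K

2524.5 K


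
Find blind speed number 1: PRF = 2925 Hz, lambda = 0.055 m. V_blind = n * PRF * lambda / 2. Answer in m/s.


V_blind = 1 * 2925 * 0.055 / 2 = 80.4 m/s

80.4 m/s


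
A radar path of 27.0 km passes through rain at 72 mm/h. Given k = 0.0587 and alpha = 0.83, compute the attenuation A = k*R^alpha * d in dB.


gamma = 0.0587 * 72^0.83 = 2.042792 dB/km
A = 2.042792 * 27.0 = 55.16 dB

55.16 dB


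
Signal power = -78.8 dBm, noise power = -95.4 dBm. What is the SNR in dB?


SNR = -78.8 - (-95.4) = 16.6 dB

16.6 dB


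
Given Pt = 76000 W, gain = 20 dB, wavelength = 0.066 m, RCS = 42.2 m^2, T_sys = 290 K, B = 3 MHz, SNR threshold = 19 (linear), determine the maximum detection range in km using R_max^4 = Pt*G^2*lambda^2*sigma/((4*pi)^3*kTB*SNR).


G_lin = 10^(20/10) = 100.0
R^4 = 76000 * 100.0^2 * 0.066^2 * 42.2 / ((4*pi)^3 * 1.38e-23 * 290 * 3000000.0 * 19)
R^4 = 3.08626e17 m^4
R_max = (3.08626e17)^(1/4) = 23569.9 m = 23.6 km

23.6 km


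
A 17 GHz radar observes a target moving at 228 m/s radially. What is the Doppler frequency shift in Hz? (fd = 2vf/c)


fd = 2 * 228 * 17000000000.0 / 3e8 = 25840.0 Hz

25840.0 Hz


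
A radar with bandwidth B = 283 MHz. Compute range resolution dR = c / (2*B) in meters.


dR = 3e8 / (2 * 283000000.0) = 0.53 m

0.53 m


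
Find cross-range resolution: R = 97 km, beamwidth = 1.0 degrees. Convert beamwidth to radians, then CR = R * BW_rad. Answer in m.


BW_rad = 0.017453293
CR = 97000 * 0.017453293 = 1693.0 m

1693.0 m


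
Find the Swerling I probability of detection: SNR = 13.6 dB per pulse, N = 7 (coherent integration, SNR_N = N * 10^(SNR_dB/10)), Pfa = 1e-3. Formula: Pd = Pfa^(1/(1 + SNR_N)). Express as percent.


SNR_lin = 10^(13.6/10) = 22.90868
SNR_N = 7 * 22.90868 = 160.36076
1/(1 + SNR_N) = 1/161.36076 = 0.0061973
Pd = (1e-3)^0.0061973 = 0.95809
Pd = 95.8%

95.8%


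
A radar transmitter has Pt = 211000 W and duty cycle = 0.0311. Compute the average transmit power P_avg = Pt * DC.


P_avg = 211000 * 0.0311 = 6562.1 W

6562.1 W


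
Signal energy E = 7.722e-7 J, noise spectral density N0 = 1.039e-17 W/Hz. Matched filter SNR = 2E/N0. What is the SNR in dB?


SNR_lin = 2 * 7.722e-7 / 1.039e-17 = 1.486e11
SNR_dB = 10*log10(1.486e11) = 111.7 dB

111.7 dB


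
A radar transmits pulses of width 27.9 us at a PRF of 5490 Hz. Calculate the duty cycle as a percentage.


DC = 27.9e-6 * 5490 * 100 = 15.32%

15.32%


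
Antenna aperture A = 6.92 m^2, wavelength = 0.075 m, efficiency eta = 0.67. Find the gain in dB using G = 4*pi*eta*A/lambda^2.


G_linear = 4*pi*0.67*6.92/0.075^2 = 10357.82
G_dB = 10*log10(10357.82) = 40.2 dB

40.2 dB


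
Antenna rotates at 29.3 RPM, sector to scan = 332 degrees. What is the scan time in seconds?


t = 332 / (29.3 * 360) * 60 = 1.89 s

1.89 s


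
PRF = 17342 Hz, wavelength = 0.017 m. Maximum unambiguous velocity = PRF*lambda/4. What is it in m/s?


V_ua = 17342 * 0.017 / 4 = 73.7 m/s

73.7 m/s


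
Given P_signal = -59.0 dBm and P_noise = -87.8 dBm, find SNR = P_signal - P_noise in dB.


SNR = -59.0 - (-87.8) = 28.8 dB

28.8 dB


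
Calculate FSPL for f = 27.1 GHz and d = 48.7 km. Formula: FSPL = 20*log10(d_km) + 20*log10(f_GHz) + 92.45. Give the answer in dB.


20*log10(48.7) = 33.75
20*log10(27.1) = 28.66
FSPL = 154.9 dB

154.9 dB


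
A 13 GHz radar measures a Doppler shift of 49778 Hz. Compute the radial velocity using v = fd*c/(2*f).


v = 49778 * 3e8 / (2 * 13000000000.0) = 574.4 m/s

574.4 m/s


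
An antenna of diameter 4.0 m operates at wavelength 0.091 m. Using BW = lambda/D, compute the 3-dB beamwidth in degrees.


BW_rad = 0.091 / 4.0 = 0.02275
BW_deg = 1.3 degrees

1.3 degrees


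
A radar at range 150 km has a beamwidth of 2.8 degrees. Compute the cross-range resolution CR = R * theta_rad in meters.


BW_rad = 0.048869219
CR = 150000 * 0.048869219 = 7330.4 m

7330.4 m
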